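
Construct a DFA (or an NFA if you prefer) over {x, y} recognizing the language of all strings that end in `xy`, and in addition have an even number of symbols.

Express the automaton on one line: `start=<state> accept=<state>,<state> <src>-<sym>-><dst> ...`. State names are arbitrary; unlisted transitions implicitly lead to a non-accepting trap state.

start=A accept=E A-x->B A-y->C B-x->D B-y->E C-x->D C-y->A D-x->B D-y->F E-x->B E-y->C F-x->D F-y->A

Run two small machines in parallel and take their product. One (3 states) tracks how much of the suffix `xy` has currently been matched; the other (2 states) tracks the input length modulo 2. Each combined state is a pair, one component from each; accept when both components accept.
6 states suffice.
       x  y 
>  A   B  C 
   B   D  E 
   C   D  A 
   D   B  F 
 * E   B  C 
   F   D  A 
(> = start, * = accepting)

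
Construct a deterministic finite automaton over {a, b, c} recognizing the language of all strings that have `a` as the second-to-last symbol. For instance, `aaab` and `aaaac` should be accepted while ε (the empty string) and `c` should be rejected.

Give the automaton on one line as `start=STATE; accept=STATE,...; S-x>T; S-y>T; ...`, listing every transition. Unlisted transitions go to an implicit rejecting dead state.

start=q0; accept=q4,q5,q6; q0-a>q1; q0-b>q2; q0-c>q3; q1-a>q4; q1-b>q5; q1-c>q6; q2-a>q7; q2-b>q8; q2-c>q9; q3-a>q10; q3-b>q11; q3-c>q12; q4-a>q4; q4-b>q5; q4-c>q6; q5-a>q7; q5-b>q8; q5-c>q9; q6-a>q10; q6-b>q11; q6-c>q12; q7-a>q4; q7-b>q5; q7-c>q6; q8-a>q7; q8-b>q8; q8-c>q9; q9-a>q10; q9-b>q11; q9-c>q12; q10-a>q4; q10-b>q5; q10-c>q6; q11-a>q7; q11-b>q8; q11-c>q9; q12-a>q10; q12-b>q11; q12-c>q12

Because acceptance depends on a position counted from the end, the machine has to buffer the most recent 2 symbols. Make each state the string of the last up-to-2 symbols read; on input `x` shift the window left and append `x`. Accept when the buffered window has length 2 and begins with `a`.
With 13 states:
          a    b    c  
>  q0     q1   q2   q3 
   q1     q4   q5   q6 
   q2     q7   q8   q9 
   q3    q10  q11  q12 
 * q4     q4   q5   q6 
 * q5     q7   q8   q9 
 * q6    q10  q11  q12 
   q7     q4   q5   q6 
   q8     q7   q8   q9 
   q9    q10  q11  q12 
   q10    q4   q5   q6 
   q11    q7   q8   q9 
   q12   q10  q11  q12 
(> = start, * = accepting)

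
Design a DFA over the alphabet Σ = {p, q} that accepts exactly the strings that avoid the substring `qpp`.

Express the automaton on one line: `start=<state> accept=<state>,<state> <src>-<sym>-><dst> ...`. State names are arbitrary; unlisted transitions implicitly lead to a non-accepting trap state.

This is the complement of 'contains `qpp`'. Use the same substring-matching states — s0 through s3 holding how much of `qpp` has just been matched — but flip the accepting set: everything except the trap s3 accepts.
        p   q  
>* s0   s0  s1 
 * s1   s2  s1 
 * s2   s3  s1 
   s3   s3  s3 
(> = start, * = accepting)

start=s0 accept=s0,s1,s2 s0-p->s0 s0-q->s1 s1-p->s2 s1-q->s1 s2-p->s3 s2-q->s1 s3-p->s3 s3-q->s3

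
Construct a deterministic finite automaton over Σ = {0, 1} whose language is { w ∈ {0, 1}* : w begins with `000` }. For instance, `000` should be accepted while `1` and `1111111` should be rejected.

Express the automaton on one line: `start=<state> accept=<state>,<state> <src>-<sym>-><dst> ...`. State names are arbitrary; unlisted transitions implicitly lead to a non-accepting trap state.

Check the first 3 symbols one by one: S0 through S2 record how many have matched `000` so far; any wrong symbol goes to the dead state S4. After all 3 match we enter the accepting sink S3.
5 states suffice.
        0   1  
>  S0   S1  S4 
   S1   S2  S4 
   S2   S3  S4 
 * S3   S3  S3 
   S4   S4  S4 
(> = start, * = accepting)

start=S0 accept=S3 S0-0->S1 S0-1->S4 S1-0->S2 S1-1->S4 S2-0->S3 S2-1->S4 S3-0->S3 S3-1->S3 S4-0->S4 S4-1->S4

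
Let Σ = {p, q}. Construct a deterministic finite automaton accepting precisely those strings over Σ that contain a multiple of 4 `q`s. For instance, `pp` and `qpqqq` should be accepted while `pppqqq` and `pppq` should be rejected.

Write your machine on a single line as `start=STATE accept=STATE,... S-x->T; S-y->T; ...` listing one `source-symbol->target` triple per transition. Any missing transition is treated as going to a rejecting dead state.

Keep the running count of `q`s modulo 4: each `q` advances along the cycle S0 → S1 → S2 → S3 → S0 while other symbols loop. Accept at S0.
With 4 states:
        p   q  
>* S0   S0  S1 
   S1   S1  S2 
   S2   S2  S3 
   S3   S3  S0 
(> = start, * = accepting)

start=S0; accept=S0; S0-p->S0; S0-q->S1; S1-p->S1; S1-q->S2; S2-p->S2; S2-q->S3; S3-p->S3; S3-q->S0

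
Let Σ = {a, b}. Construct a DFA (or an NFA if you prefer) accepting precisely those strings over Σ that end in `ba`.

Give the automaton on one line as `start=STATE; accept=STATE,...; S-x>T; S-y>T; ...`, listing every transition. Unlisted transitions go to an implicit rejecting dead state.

Remember how much of `ba` the current input suffix matches. State S0 means no match yet; S1 means the last symbol is `b`; S2 means the last 2 symbols are `ba`. Only S2 accepts. On a mismatch, fall back to the longest proper suffix that is still a prefix of `ba`.
        a   b  
>  S0   S0  S1 
   S1   S2  S1 
 * S2   S0  S1 
(> = start, * = accepting)

start=S0; accept=S2; S0-a>S0; S0-b>S1; S1-a>S2; S1-b>S1; S2-a>S0; S2-b>S1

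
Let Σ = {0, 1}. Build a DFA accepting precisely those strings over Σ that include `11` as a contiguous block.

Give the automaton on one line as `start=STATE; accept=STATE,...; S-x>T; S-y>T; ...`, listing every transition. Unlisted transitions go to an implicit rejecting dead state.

States q0..q1 record the length of the longest prefix of `11` that matches the current input suffix. Reaching q2 means `11` has been seen, and we stay there forever. Accept from q2.
A 3-state machine:
        0   1  
>  q0   q0  q1 
   q1   q0  q2 
 * q2   q2  q2 
(> = start, * = accepting)

start=q0; accept=q2; q0-0>q0; q0-1>q1; q1-0>q0; q1-1>q2; q2-0>q2; q2-1>q2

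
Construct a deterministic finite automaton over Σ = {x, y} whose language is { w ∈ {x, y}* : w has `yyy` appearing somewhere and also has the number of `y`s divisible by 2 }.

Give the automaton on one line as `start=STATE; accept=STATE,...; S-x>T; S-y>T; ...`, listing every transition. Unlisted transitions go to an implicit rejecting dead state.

Build one automaton per condition and run them in lockstep. The first has 4 states tracking whether and how much of `yyy` has been seen; the second has 2 states tracking the count of `y`s modulo 2. A product state is a pair (one from each), accepting exactly when both do.
With 8 states:
       x  y 
>  A   A  B 
   B   C  D 
   C   C  E 
   D   A  F 
   E   A  G 
   F   F  H 
   G   C  H 
 * H   H  F 
(> = start, * = accepting)

start=A; accept=H; A-x>A; A-y>B; B-x>C; B-y>D; C-x>C; C-y>E; D-x>A; D-y>F; E-x>A; E-y>G; F-x>F; F-y>H; G-x>C; G-y>H; H-x>H; H-y>F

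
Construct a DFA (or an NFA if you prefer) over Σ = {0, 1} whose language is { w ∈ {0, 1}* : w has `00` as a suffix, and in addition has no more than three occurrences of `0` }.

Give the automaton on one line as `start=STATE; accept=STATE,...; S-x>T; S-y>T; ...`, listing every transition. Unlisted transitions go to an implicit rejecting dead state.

Run two small machines in parallel and take their product. One (3 states) tracks how much of the suffix `00` has currently been matched; the other (5 states) tracks the count of `0`s, saturating at 4. Each combined state is a pair, one component from each; accept when both components accept. Equivalent product states are then merged.
7 states suffice.
        0   1  
>  q0   q1  q0 
   q1   q2  q3 
 * q2   q4  q5 
   q3   q6  q3 
 * q4   q5  q5 
   q5   q5  q5 
   q6   q4  q5 
(> = start, * = accepting)

start=q0; accept=q2,q4; q0-0>q1; q0-1>q0; q1-0>q2; q1-1>q3; q2-0>q4; q2-1>q5; q3-0>q6; q3-1>q3; q4-0>q5; q4-1>q5; q5-0>q5; q5-1>q5; q6-0>q4; q6-1>q5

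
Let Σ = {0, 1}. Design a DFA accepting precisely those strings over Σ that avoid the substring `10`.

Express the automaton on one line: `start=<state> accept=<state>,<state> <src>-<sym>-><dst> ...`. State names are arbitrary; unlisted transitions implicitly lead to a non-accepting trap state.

This is the complement of 'contains `10`'. Use the same substring-matching states — q0 through q2 holding how much of `10` has just been matched — but flip the accepting set: everything except the trap q2 accepts.
With 3 states:
        0   1  
>* q0   q0  q1 
 * q1   q2  q1 
   q2   q2  q2 
(> = start, * = accepting)

start=q0 accept=q0,q1 q0-0->q0 q0-1->q1 q1-0->q2 q1-1->q1 q2-0->q2 q2-1->q2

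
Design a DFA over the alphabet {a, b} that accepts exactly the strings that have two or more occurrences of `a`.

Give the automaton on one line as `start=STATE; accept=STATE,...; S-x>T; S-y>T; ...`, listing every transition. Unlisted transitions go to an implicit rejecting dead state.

Count `a`s, saturating at 3: states q0 through q2 mean 0 through 2 `a`s seen; q3 means more than 2. Each `a` increments (capped at q3); other symbols loop. Accept from {q2, q3}.
4 states suffice.
        a   b  
>  q0   q1  q0 
   q1   q2  q1 
 * q2   q3  q2 
 * q3   q3  q3 
(> = start, * = accepting)

start=q0; accept=q2,q3; q0-a>q1; q0-b>q0; q1-a>q2; q1-b>q1; q2-a>q3; q2-b>q2; q3-a>q3; q3-b>q3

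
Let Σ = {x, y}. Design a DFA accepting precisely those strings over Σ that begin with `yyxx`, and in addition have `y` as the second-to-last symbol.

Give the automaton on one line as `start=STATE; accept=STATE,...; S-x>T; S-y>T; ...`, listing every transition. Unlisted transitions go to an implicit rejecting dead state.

start=s0; accept=s7,s8; s0-x>s1; s0-y>s2; s1-x>s1; s1-y>s1; s2-x>s1; s2-y>s3; s3-x>s4; s3-y>s1; s4-x>s5; s4-y>s1; s5-x>s5; s5-y>s6; s6-x>s7; s6-y>s8; s7-x>s5; s7-y>s6; s8-x>s7; s8-y>s8

Build one automaton per condition and run them in lockstep. One (6 states) tracks whether the input so far still matches the prefix `yyxx`; the other (7 states) tracks the last 2 symbols read. Each combined state is a pair, one component from each; accept when both components accept. After merging equivalent states the machine shrinks.
        x   y  
>  s0   s1  s2 
   s1   s1  s1 
   s2   s1  s3 
   s3   s4  s1 
   s4   s5  s1 
   s5   s5  s6 
   s6   s7  s8 
 * s7   s5  s6 
 * s8   s7  s8 
(> = start, * = accepting)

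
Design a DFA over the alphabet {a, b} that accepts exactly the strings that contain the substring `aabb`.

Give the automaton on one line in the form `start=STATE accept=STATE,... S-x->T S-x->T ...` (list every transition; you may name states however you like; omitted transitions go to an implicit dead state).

start=s0 accept=s4 s0-a->s1 s0-b->s0 s1-a->s2 s1-b->s0 s2-a->s2 s2-b->s3 s3-a->s1 s3-b->s4 s4-a->s4 s4-b->s4

States s0..s3 record the length of the longest prefix of `aabb` that matches the current input suffix. Reaching s4 means `aabb` has been seen, and we stay there forever. Accept from s4.
With 5 states:
        a   b  
>  s0   s1  s0 
   s1   s2  s0 
   s2   s2  s3 
   s3   s1  s4 
 * s4   s4  s4 
(> = start, * = accepting)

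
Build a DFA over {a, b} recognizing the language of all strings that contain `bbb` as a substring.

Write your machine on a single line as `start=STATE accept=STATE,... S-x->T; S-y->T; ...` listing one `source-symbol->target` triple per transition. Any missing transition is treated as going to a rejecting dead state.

Track how much of `bbb` has been matched so far: state q0 is no progress, q3 is the absorbing accept state reached once `bbb` has occurred. Intermediate states record partial matches; on a mismatch, fall back to the longest reusable overlap.
A 4-state machine:
        a   b  
>  q0   q0  q1 
   q1   q0  q2 
   q2   q0  q3 
 * q3   q3  q3 
(> = start, * = accepting)

start=q0; accept=q3; q0-a->q0; q0-b->q1; q1-a->q0; q1-b->q2; q2-a->q0; q2-b->q3; q3-a->q3; q3-b->q3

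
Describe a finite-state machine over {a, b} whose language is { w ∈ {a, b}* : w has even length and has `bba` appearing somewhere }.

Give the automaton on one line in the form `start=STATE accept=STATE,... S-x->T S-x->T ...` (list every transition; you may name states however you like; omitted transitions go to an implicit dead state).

Handle the two conditions separately and then intersect. The first has 2 states tracking the input length modulo 2; the second has 4 states tracking whether and how much of `bba` has been seen. A product state is a pair (one from each), accepting exactly when both do.
With 8 states:
        a   b  
>  S0   S1  S2 
   S1   S0  S3 
   S2   S0  S4 
   S3   S1  S5 
   S4   S6  S5 
   S5   S7  S4 
   S6   S7  S7 
 * S7   S6  S6 
(> = start, * = accepting)

start=S0 accept=S7 S0-a->S1 S0-b->S2 S1-a->S0 S1-b->S3 S2-a->S0 S2-b->S4 S3-a->S1 S3-b->S5 S4-a->S6 S4-b->S5 S5-a->S7 S5-b->S4 S6-a->S7 S6-b->S7 S7-a->S6 S7-b->S6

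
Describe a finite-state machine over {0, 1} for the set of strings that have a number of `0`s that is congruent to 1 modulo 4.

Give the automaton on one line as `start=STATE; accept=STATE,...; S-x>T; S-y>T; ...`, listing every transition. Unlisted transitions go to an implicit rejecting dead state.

start=q0; accept=q1; q0-0>q1; q0-1>q0; q1-0>q2; q1-1>q1; q2-0>q3; q2-1>q2; q3-0>q0; q3-1>q3

Keep the running count of `0`s modulo 4: each `0` advances along the cycle q0 → q1 → q2 → q3 → q0 while other symbols loop. Accept at q1.
A 4-state machine:
        0   1  
>  q0   q1  q0 
 * q1   q2  q1 
   q2   q3  q2 
   q3   q0  q3 
(> = start, * = accepting)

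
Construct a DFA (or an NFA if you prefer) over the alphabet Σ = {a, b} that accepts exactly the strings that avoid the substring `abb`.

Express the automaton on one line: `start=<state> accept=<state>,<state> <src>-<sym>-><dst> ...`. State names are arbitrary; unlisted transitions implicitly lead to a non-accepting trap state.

Track partial matches of the forbidden pattern `abb`. State s3 is a dead state reached once `abb` has occurred; every other state accepts. s0 means no part of `abb` is currently matched.
A 4-state machine:
        a   b  
>* s0   s1  s0 
 * s1   s1  s2 
 * s2   s1  s3 
   s3   s3  s3 
(> = start, * = accepting)

start=s0 accept=s0,s1,s2 s0-a->s1 s0-b->s0 s1-a->s1 s1-b->s2 s2-a->s1 s2-b->s3 s3-a->s3 s3-b->s3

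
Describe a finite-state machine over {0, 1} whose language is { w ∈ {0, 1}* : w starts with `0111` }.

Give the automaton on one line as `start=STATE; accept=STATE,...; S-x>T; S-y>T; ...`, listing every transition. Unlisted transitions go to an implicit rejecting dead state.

start=A; accept=E; A-0>B; A-1>F; B-0>F; B-1>C; C-0>F; C-1>D; D-0>F; D-1>E; E-0>E; E-1>E; F-0>F; F-1>F

Walk along `0111` while the input agrees: from A take `0` to B, and so on. Any deviation drops to the rejecting sink F. Once E is reached the prefix is confirmed and every continuation is accepted.
With 6 states:
       0  1 
>  A   B  F 
   B   F  C 
   C   F  D 
   D   F  E 
 * E   E  E 
   F   F  F 
(> = start, * = accepting)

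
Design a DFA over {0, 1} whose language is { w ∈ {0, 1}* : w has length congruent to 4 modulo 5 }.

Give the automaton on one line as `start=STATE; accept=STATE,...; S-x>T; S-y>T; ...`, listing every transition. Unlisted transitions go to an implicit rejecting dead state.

start=q0; accept=q4; q0-0>q1; q0-1>q1; q1-0>q2; q1-1>q2; q2-0>q3; q2-1>q3; q3-0>q4; q3-1>q4; q4-0>q0; q4-1>q0

Only the length mod 5 matters, so use a 5-cycle: from any state, every input symbol moves to the next state, wrapping q4 back to q0. Mark q4 accepting.
A 5-state machine:
        0   1  
>  q0   q1  q1 
   q1   q2  q2 
   q2   q3  q3 
   q3   q4  q4 
 * q4   q0  q0 
(> = start, * = accepting)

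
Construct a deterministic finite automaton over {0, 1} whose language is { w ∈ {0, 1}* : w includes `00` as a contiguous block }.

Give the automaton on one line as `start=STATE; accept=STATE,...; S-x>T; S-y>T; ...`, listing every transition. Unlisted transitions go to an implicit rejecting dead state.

start=q0; accept=q2; q0-0>q1; q0-1>q0; q1-0>q2; q1-1>q0; q2-0>q2; q2-1>q2

Track how much of `00` has been matched so far: state q0 is no progress, q2 is the absorbing accept state reached once `00` has occurred. Intermediate states record partial matches; on a mismatch, fall back to the longest reusable overlap.
        0   1  
>  q0   q1  q0 
   q1   q2  q0 
 * q2   q2  q2 
(> = start, * = accepting)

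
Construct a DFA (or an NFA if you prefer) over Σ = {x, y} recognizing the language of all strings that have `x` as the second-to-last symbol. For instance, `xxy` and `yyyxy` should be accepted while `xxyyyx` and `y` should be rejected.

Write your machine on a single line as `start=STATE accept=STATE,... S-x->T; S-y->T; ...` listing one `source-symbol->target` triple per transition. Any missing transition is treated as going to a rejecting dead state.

start=q0; accept=q3,q4; q0-x->q1; q0-y->q2; q1-x->q3; q1-y->q4; q2-x->q5; q2-y->q6; q3-x->q3; q3-y->q4; q4-x->q5; q4-y->q6; q5-x->q3; q5-y->q4; q6-x->q5; q6-y->q6

Because acceptance depends on a position counted from the end, the machine has to buffer the most recent 2 symbols. Make each state the string of the last up-to-2 symbols read; on input `x` shift the window left and append `x`. Accept when the buffered window has length 2 and begins with `x`.
        x   y  
>  q0   q1  q2 
   q1   q3  q4 
   q2   q5  q6 
 * q3   q3  q4 
 * q4   q5  q6 
   q5   q3  q4 
   q6   q5  q6 
(> = start, * = accepting)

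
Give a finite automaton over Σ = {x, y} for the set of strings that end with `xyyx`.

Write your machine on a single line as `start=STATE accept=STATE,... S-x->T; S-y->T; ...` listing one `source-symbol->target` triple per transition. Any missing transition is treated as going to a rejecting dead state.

Remember how much of `xyyx` the current input suffix matches. State S0 means no match yet; S1 means the last symbol is `x`; S2 means the last 2 symbols are `xy`; S3 means the last 3 symbols are `xyy`; S4 means the last 4 symbols are `xyyx`. Only S4 accepts. On a mismatch, fall back to the longest proper suffix that is still a prefix of `xyyx`.
With 5 states:
        x   y  
>  S0   S1  S0 
   S1   S1  S2 
   S2   S1  S3 
   S3   S4  S0 
 * S4   S1  S2 
(> = start, * = accepting)

start=S0; accept=S4; S0-x->S1; S0-y->S0; S1-x->S1; S1-y->S2; S2-x->S1; S2-y->S3; S3-x->S4; S3-y->S0; S4-x->S1; S4-y->S2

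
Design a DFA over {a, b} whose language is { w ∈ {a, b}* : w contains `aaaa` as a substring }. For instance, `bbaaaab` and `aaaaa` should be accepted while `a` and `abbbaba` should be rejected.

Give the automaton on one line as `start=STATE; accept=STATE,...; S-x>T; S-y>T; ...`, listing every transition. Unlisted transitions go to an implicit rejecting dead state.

start=q0; accept=q4; q0-a>q1; q0-b>q0; q1-a>q2; q1-b>q0; q2-a>q3; q2-b>q0; q3-a>q4; q3-b>q0; q4-a>q4; q4-b>q4

States q0..q3 record the length of the longest prefix of `aaaa` that matches the current input suffix. Reaching q4 means `aaaa` has been seen, and we stay there forever. Accept from q4.
With 5 states:
        a   b  
>  q0   q1  q0 
   q1   q2  q0 
   q2   q3  q0 
   q3   q4  q0 
 * q4   q4  q4 
(> = start, * = accepting)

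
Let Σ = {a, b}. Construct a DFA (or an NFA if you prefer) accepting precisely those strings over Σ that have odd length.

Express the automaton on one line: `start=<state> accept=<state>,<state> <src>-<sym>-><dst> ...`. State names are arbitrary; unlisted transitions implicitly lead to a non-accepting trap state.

Only the length mod 2 matters, so use a 2-cycle: from any state, every input symbol moves to the next state, wrapping S1 back to S0. Mark S1 accepting.
2 states suffice.
        a   b  
>  S0   S1  S1 
 * S1   S0  S0 
(> = start, * = accepting)

start=S0 accept=S1 S0-a->S1 S0-b->S1 S1-a->S0 S1-b->S0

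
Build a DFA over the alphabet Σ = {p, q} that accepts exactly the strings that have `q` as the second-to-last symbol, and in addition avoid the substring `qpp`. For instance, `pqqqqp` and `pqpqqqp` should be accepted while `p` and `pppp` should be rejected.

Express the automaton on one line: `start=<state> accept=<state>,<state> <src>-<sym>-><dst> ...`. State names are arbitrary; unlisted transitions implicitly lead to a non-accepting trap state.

Run two small machines in parallel and take their product. One (7 states) tracks the last 2 symbols read; the other (4 states) tracks partial matches of the forbidden pattern `qpp`. Each combined state is a pair, one component from each; accept when both components accept.
          p    q  
>  s0     s1   s2 
   s1     s3   s4 
   s2     s5   s6 
   s3     s3   s4 
   s4     s5   s6 
 * s5     s7   s4 
 * s6     s5   s6 
   s7     s7   s8 
   s8     s9  s10 
   s9     s7   s8 
   s10    s9  s10 
(> = start, * = accepting)

start=s0 accept=s5,s6 s0-p->s1 s0-q->s2 s1-p->s3 s1-q->s4 s2-p->s5 s2-q->s6 s3-p->s3 s3-q->s4 s4-p->s5 s4-q->s6 s5-p->s7 s5-q->s4 s6-p->s5 s6-q->s6 s7-p->s7 s7-q->s8 s8-p->s9 s8-q->s10 s9-p->s7 s9-q->s8 s10-p->s9 s10-q->s10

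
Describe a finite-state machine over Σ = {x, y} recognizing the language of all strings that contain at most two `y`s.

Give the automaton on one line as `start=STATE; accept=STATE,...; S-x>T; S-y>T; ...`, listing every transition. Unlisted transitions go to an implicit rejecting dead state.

start=S0; accept=S0,S1,S2; S0-x>S0; S0-y>S1; S1-x>S1; S1-y>S2; S2-x>S2; S2-y>S3; S3-x>S3; S3-y>S3

Count `y`s, saturating at 3: states S0 through S2 mean 0 through 2 `y`s seen; S3 means more than 2. Each `y` increments (capped at S3); other symbols loop. Accept from {S0, S1, S2}.
A 4-state machine:
        x   y  
>* S0   S0  S1 
 * S1   S1  S2 
 * S2   S2  S3 
   S3   S3  S3 
(> = start, * = accepting)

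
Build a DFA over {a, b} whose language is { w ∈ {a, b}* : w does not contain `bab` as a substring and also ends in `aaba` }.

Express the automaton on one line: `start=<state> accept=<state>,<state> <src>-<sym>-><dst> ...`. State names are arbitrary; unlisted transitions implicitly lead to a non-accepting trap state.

Handle the two conditions separately and then intersect. The first has 4 states tracking partial matches of the forbidden pattern `bab`; the second has 5 states tracking how much of the suffix `aaba` has currently been matched. A product state is a pair (one from each), accepting exactly when both do. Equivalent product states are then merged.
8 states suffice.
        a   b  
>  q0   q1  q2 
   q1   q3  q2 
   q2   q4  q2 
   q3   q3  q5 
   q4   q3  q6 
   q5   q7  q2 
   q6   q6  q6 
 * q7   q3  q6 
(> = start, * = accepting)

start=q0 accept=q7 q0-a->q1 q0-b->q2 q1-a->q3 q1-b->q2 q2-a->q4 q2-b->q2 q3-a->q3 q3-b->q5 q4-a->q3 q4-b->q6 q5-a->q7 q5-b->q2 q6-a->q6 q6-b->q6 q7-a->q3 q7-b->q6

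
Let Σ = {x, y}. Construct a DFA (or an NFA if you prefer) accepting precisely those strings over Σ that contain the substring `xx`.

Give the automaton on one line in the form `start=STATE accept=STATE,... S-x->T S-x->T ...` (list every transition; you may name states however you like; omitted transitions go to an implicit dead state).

start=s0 accept=s2 s0-x->s1 s0-y->s0 s1-x->s2 s1-y->s0 s2-x->s2 s2-y->s2

Track how much of `xx` has been matched so far: state s0 is no progress, s2 is the absorbing accept state reached once `xx` has occurred. Intermediate states record partial matches; on a mismatch, fall back to the longest reusable overlap.
With 3 states:
        x   y  
>  s0   s1  s0 
   s1   s2  s0 
 * s2   s2  s2 
(> = start, * = accepting)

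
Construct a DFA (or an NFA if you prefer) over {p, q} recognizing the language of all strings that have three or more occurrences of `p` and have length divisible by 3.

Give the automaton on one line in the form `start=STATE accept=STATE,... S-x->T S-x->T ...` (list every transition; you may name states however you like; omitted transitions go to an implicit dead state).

start=s0 accept=s6 s0-p->s1 s0-q->s2 s1-p->s3 s1-q->s4 s2-p->s4 s2-q->s5 s3-p->s6 s3-q->s7 s4-p->s7 s4-q->s8 s5-p->s8 s5-q->s0 s6-p->s9 s6-q->s9 s7-p->s9 s7-q->s10 s8-p->s10 s8-q->s1 s9-p->s11 s9-q->s11 s10-p->s11 s10-q->s3 s11-p->s6 s11-q->s6

Run two small machines in parallel and take their product. The first has 5 states tracking the count of `p`s, saturating at 4; the second has 3 states tracking the input length modulo 3. A product state is a pair (one from each), accepting exactly when both do. Equivalent product states are then merged.
A 12-state machine:
          p    q  
>  s0     s1   s2 
   s1     s3   s4 
   s2     s4   s5 
   s3     s6   s7 
   s4     s7   s8 
   s5     s8   s0 
 * s6     s9   s9 
   s7     s9  s10 
   s8    s10   s1 
   s9    s11  s11 
   s10   s11   s3 
   s11    s6   s6 
(> = start, * = accepting)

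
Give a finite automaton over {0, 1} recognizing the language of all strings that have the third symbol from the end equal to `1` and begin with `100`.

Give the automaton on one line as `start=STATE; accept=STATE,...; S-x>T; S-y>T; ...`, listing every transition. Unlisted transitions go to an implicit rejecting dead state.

start=q0; accept=q11,q20,q21,q22; q0-0>q1; q0-1>q2; q1-0>q3; q1-1>q4; q2-0>q5; q2-1>q6; q3-0>q7; q3-1>q8; q4-0>q9; q4-1>q10; q5-0>q11; q5-1>q12; q6-0>q13; q6-1>q14; q7-0>q7; q7-1>q8; q8-0>q9; q8-1>q10; q9-0>q15; q9-1>q12; q10-0>q13; q10-1>q14; q11-0>q16; q11-1>q17; q12-0>q9; q12-1>q10; q13-0>q15; q13-1>q12; q14-0>q13; q14-1>q14; q15-0>q7; q15-1>q8; q16-0>q16; q16-1>q17; q17-0>q18; q17-1>q19; q18-0>q11; q18-1>q20; q19-0>q21; q19-1>q22; q20-0>q18; q20-1>q19; q21-0>q11; q21-1>q20; q22-0>q21; q22-1>q22

Run two small machines in parallel and take their product. One (15 states) tracks the last 3 symbols read; the other (5 states) tracks whether the input so far still matches the prefix `100`. Each combined state is a pair, one component from each; accept when both components accept.
With 23 states:
          0    1  
>  q0     q1   q2 
   q1     q3   q4 
   q2     q5   q6 
   q3     q7   q8 
   q4     q9  q10 
   q5    q11  q12 
   q6    q13  q14 
   q7     q7   q8 
   q8     q9  q10 
   q9    q15  q12 
   q10   q13  q14 
 * q11   q16  q17 
   q12    q9  q10 
   q13   q15  q12 
   q14   q13  q14 
   q15    q7   q8 
   q16   q16  q17 
   q17   q18  q19 
   q18   q11  q20 
   q19   q21  q22 
 * q20   q18  q19 
 * q21   q11  q20 
 * q22   q21  q22 
(> = start, * = accepting)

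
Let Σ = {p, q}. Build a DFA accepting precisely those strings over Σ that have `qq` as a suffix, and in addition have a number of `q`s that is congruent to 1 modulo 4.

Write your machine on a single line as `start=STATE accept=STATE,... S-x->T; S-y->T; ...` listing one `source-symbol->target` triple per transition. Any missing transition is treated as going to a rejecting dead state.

Handle the two conditions separately and then intersect. One (3 states) tracks how much of the suffix `qq` has currently been matched; the other (4 states) tracks the count of `q`s modulo 4. Each combined state is a pair, one component from each; accept when both components accept.
A 12-state machine:
          p    q  
>  s0     s0   s1 
   s1     s2   s3 
   s2     s2   s4 
   s3     s5   s6 
   s4     s5   s6 
   s5     s5   s7 
   s6     s8   s9 
   s7     s8   s9 
   s8     s8  s10 
   s9     s0  s11 
   s10    s0  s11 
 * s11    s2   s3 
(> = start, * = accepting)

start=s0; accept=s11; s0-p->s0; s0-q->s1; s1-p->s2; s1-q->s3; s2-p->s2; s2-q->s4; s3-p->s5; s3-q->s6; s4-p->s5; s4-q->s6; s5-p->s5; s5-q->s7; s6-p->s8; s6-q->s9; s7-p->s8; s7-q->s9; s8-p->s8; s8-q->s10; s9-p->s0; s9-q->s11; s10-p->s0; s10-q->s11; s11-p->s2; s11-q->s3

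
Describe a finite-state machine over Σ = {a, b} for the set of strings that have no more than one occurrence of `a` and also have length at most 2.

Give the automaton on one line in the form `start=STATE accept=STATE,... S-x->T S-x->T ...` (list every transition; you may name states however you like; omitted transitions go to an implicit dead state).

Build one automaton per condition and run them in lockstep. One (3 states) tracks the count of `a`s, saturating at 2; the other (4 states) tracks the input length, saturating at 3. Each combined state is a pair, one component from each; accept when both components accept. Minimizing collapses redundant product states.
With 5 states:
        a   b  
>* S0   S1  S2 
 * S1   S3  S4 
 * S2   S4  S4 
   S3   S3  S3 
 * S4   S3  S3 
(> = start, * = accepting)

start=S0 accept=S0,S1,S2,S4 S0-a->S1 S0-b->S2 S1-a->S3 S1-b->S4 S2-a->S4 S2-b->S4 S3-a->S3 S3-b->S3 S4-a->S3 S4-b->S3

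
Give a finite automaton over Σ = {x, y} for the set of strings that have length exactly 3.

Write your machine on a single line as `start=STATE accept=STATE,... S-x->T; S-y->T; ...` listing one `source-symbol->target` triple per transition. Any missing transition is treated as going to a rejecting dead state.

start=s0; accept=s3; s0-x->s1; s0-y->s1; s1-x->s2; s1-y->s2; s2-x->s3; s2-y->s3; s3-x->s4; s3-y->s4; s4-x->s4; s4-y->s4

We only need to distinguish lengths 0, 1, …, 3, and '>3'. Chain s0 → s1 → s2 → s3 → s4 on every symbol, with s4 looping. Accepting states: {s3}.
        x   y  
>  s0   s1  s1 
   s1   s2  s2 
   s2   s3  s3 
 * s3   s4  s4 
   s4   s4  s4 
(> = start, * = accepting)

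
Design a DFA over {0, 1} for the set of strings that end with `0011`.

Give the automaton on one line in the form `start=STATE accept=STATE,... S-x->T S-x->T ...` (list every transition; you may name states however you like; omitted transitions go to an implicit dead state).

start=q0 accept=q4 q0-0->q1 q0-1->q0 q1-0->q2 q1-1->q0 q2-0->q2 q2-1->q3 q3-0->q1 q3-1->q4 q4-0->q1 q4-1->q0

Let each state record the length of the longest suffix of the input read so far that is also a prefix of `0011`. q1 means the last symbol is `0`; q2 means the last 2 symbols are `00`; q3 means the last 3 symbols are `001`; q4 means the last 4 symbols are `0011`. Accept only at q4, where the string currently ends in `0011`.
5 states suffice.
        0   1  
>  q0   q1  q0 
   q1   q2  q0 
   q2   q2  q3 
   q3   q1  q4 
 * q4   q1  q0 
(> = start, * = accepting)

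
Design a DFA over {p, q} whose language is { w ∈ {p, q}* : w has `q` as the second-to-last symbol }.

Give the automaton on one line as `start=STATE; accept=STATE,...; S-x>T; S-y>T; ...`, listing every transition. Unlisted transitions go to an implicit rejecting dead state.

A DFA must remember the last 2 symbols (since which symbol is second-to-last isn't known until the input ends). Use one state per possible window of the last ≤2 symbols; accept from those whose window starts with `q`.
7 states suffice.
       p  q 
>  A   B  C 
   B   D  E 
   C   F  G 
   D   D  E 
   E   F  G 
 * F   D  E 
 * G   F  G 
(> = start, * = accepting)

start=A; accept=F,G; A-p>B; A-q>C; B-p>D; B-q>E; C-p>F; C-q>G; D-p>D; D-q>E; E-p>F; E-q>G; F-p>D; F-q>E; G-p>F; G-q>G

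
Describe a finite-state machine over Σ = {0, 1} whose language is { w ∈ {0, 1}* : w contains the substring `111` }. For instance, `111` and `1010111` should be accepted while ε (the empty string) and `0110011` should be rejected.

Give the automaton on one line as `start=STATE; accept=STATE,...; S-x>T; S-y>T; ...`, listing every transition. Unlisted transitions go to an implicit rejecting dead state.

Track how much of `111` has been matched so far: state A is no progress, D is the absorbing accept state reached once `111` has occurred. Intermediate states record partial matches; on a mismatch, fall back to the longest reusable overlap.
A 4-state machine:
       0  1 
>  A   A  B 
   B   A  C 
   C   A  D 
 * D   D  D 
(> = start, * = accepting)

start=A; accept=D; A-0>A; A-1>B; B-0>A; B-1>C; C-0>A; C-1>D; D-0>D; D-1>D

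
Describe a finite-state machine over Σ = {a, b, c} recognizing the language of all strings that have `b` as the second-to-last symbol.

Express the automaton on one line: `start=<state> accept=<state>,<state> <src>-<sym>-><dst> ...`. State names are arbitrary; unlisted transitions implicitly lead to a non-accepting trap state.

A DFA must remember the last 2 symbols (since which symbol is second-to-last isn't known until the input ends). Use one state per possible window of the last ≤2 symbols; accept from those whose window starts with `b`.
13 states suffice.
          a    b    c  
>  q0     q1   q2   q3 
   q1     q4   q5   q6 
   q2     q7   q8   q9 
   q3    q10  q11  q12 
   q4     q4   q5   q6 
   q5     q7   q8   q9 
   q6    q10  q11  q12 
 * q7     q4   q5   q6 
 * q8     q7   q8   q9 
 * q9    q10  q11  q12 
   q10    q4   q5   q6 
   q11    q7   q8   q9 
   q12   q10  q11  q12 
(> = start, * = accepting)

start=q0 accept=q7,q8,q9 q0-a->q1 q0-b->q2 q0-c->q3 q1-a->q4 q1-b->q5 q1-c->q6 q2-a->q7 q2-b->q8 q2-c->q9 q3-a->q10 q3-b->q11 q3-c->q12 q4-a->q4 q4-b->q5 q4-c->q6 q5-a->q7 q5-b->q8 q5-c->q9 q6-a->q10 q6-b->q11 q6-c->q12 q7-a->q4 q7-b->q5 q7-c->q6 q8-a->q7 q8-b->q8 q8-c->q9 q9-a->q10 q9-b->q11 q9-c->q12 q10-a->q4 q10-b->q5 q10-c->q6 q11-a->q7 q11-b->q8 q11-c->q9 q12-a->q10 q12-b->q11 q12-c->q12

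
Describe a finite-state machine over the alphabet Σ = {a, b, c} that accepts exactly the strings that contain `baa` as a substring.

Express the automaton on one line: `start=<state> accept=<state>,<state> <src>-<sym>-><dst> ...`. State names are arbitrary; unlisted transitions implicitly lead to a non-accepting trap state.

start=q0 accept=q3 q0-a->q0 q0-b->q1 q0-c->q0 q1-a->q2 q1-b->q1 q1-c->q0 q2-a->q3 q2-b->q1 q2-c->q0 q3-a->q3 q3-b->q3 q3-c->q3

Track how much of `baa` has been matched so far: state q0 is no progress, q3 is the absorbing accept state reached once `baa` has occurred. Intermediate states record partial matches; on a mismatch, fall back to the longest reusable overlap.
4 states suffice.
        a   b   c  
>  q0   q0  q1  q0 
   q1   q2  q1  q0 
   q2   q3  q1  q0 
 * q3   q3  q3  q3 
(> = start, * = accepting)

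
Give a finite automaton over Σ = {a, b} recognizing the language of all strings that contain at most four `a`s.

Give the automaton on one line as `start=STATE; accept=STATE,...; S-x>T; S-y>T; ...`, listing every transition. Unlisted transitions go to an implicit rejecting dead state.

Count `a`s, saturating at 5: states S0 through S4 mean 0 through 4 `a`s seen; S5 means more than 4. Each `a` increments (capped at S5); other symbols loop. Accept from {S0, S1, S2, S3, S4}.
A 6-state machine:
        a   b  
>* S0   S1  S0 
 * S1   S2  S1 
 * S2   S3  S2 
 * S3   S4  S3 
 * S4   S5  S4 
   S5   S5  S5 
(> = start, * = accepting)

start=S0; accept=S0,S1,S2,S3,S4; S0-a>S1; S0-b>S0; S1-a>S2; S1-b>S1; S2-a>S3; S2-b>S2; S3-a>S4; S3-b>S3; S4-a>S5; S4-b>S4; S5-a>S5; S5-b>S5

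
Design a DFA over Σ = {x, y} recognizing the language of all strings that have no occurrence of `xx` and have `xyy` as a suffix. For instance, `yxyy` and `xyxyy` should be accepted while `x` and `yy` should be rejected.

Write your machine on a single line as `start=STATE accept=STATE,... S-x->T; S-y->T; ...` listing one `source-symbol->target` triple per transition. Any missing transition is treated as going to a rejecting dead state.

Build one automaton per condition and run them in lockstep. One (3 states) tracks partial matches of the forbidden pattern `xx`; the other (4 states) tracks how much of the suffix `xyy` has currently been matched. Each combined state is a pair, one component from each; accept when both components accept. After merging equivalent states the machine shrinks.
A 5-state machine:
        x   y  
>  S0   S1  S0 
   S1   S2  S3 
   S2   S2  S2 
   S3   S1  S4 
 * S4   S1  S0 
(> = start, * = accepting)

start=S0; accept=S4; S0-x->S1; S0-y->S0; S1-x->S2; S1-y->S3; S2-x->S2; S2-y->S2; S3-x->S1; S3-y->S4; S4-x->S1; S4-y->S0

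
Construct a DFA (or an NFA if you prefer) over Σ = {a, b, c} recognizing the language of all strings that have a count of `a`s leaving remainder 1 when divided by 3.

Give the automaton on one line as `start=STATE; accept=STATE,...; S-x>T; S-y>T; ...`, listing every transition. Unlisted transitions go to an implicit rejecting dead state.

The only thing that matters is how many `a`s have appeared, reduced mod 3. Use one state per residue: q0 for 0, …, q2 for 2. Reading `a` moves to the next residue; anything else stays put. q1 is accepting.
A 3-state machine:
        a   b   c  
>  q0   q1  q0  q0 
 * q1   q2  q1  q1 
   q2   q0  q2  q2 
(> = start, * = accepting)

start=q0; accept=q1; q0-a>q1; q0-b>q0; q0-c>q0; q1-a>q2; q1-b>q1; q1-c>q1; q2-a>q0; q2-b>q2; q2-c>q2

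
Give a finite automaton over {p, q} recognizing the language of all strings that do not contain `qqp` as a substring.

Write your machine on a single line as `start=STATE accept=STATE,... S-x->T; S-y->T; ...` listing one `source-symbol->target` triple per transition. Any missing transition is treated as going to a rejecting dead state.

Track partial matches of the forbidden pattern `qqp`. State s3 is a dead state reached once `qqp` has occurred; every other state accepts. s0 means no part of `qqp` is currently matched.
4 states suffice.
        p   q  
>* s0   s0  s1 
 * s1   s0  s2 
 * s2   s3  s2 
   s3   s3  s3 
(> = start, * = accepting)

start=s0; accept=s0,s1,s2; s0-p->s0; s0-q->s1; s1-p->s0; s1-q->s2; s2-p->s3; s2-q->s2; s3-p->s3; s3-q->s3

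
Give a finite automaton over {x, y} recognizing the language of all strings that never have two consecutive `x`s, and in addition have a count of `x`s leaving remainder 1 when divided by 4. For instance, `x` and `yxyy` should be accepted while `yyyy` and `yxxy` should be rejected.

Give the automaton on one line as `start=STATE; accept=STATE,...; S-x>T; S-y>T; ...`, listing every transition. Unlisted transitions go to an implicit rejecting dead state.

start=q0; accept=q1,q3; q0-x>q1; q0-y>q0; q1-x>q2; q1-y>q3; q2-x>q4; q2-y>q2; q3-x>q5; q3-y>q3; q4-x>q6; q4-y>q4; q5-x>q4; q5-y>q7; q6-x>q8; q6-y>q6; q7-x>q9; q7-y>q7; q8-x>q2; q8-y>q8; q9-x>q6; q9-y>q10; q10-x>q11; q10-y>q10; q11-x>q8; q11-y>q0

Run two small machines in parallel and take their product. The first has 3 states tracking partial matches of the forbidden pattern `xx`; the second has 4 states tracking the count of `x`s modulo 4. A product state is a pair (one from each), accepting exactly when both do.
12 states suffice.
          x    y  
>  q0     q1   q0 
 * q1     q2   q3 
   q2     q4   q2 
 * q3     q5   q3 
   q4     q6   q4 
   q5     q4   q7 
   q6     q8   q6 
   q7     q9   q7 
   q8     q2   q8 
   q9     q6  q10 
   q10   q11  q10 
   q11    q8   q0 
(> = start, * = accepting)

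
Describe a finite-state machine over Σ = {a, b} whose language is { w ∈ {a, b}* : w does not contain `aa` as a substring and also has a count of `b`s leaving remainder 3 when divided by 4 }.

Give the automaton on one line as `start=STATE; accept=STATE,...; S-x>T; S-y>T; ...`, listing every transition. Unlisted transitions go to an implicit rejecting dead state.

start=q0; accept=q7,q8; q0-a>q1; q0-b>q2; q1-a>q3; q1-b>q2; q2-a>q4; q2-b>q5; q3-a>q3; q3-b>q3; q4-a>q3; q4-b>q5; q5-a>q6; q5-b>q7; q6-a>q3; q6-b>q7; q7-a>q8; q7-b>q0; q8-a>q3; q8-b>q0

Handle the two conditions separately and then intersect. One (3 states) tracks partial matches of the forbidden pattern `aa`; the other (4 states) tracks the count of `b`s modulo 4. Each combined state is a pair, one component from each; accept when both components accept. Equivalent product states are then merged.
With 9 states:
        a   b  
>  q0   q1  q2 
   q1   q3  q2 
   q2   q4  q5 
   q3   q3  q3 
   q4   q3  q5 
   q5   q6  q7 
   q6   q3  q7 
 * q7   q8  q0 
 * q8   q3  q0 
(> = start, * = accepting)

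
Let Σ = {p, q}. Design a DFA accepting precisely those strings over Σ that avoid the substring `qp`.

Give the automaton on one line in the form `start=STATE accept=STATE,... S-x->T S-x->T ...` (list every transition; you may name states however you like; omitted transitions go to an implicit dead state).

start=s0 accept=s0,s1 s0-p->s0 s0-q->s1 s1-p->s2 s1-q->s1 s2-p->s2 s2-q->s2

This is the complement of 'contains `qp`'. Use the same substring-matching states — s0 through s2 holding how much of `qp` has just been matched — but flip the accepting set: everything except the trap s2 accepts.
A 3-state machine:
        p   q  
>* s0   s0  s1 
 * s1   s2  s1 
   s2   s2  s2 
(> = start, * = accepting)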